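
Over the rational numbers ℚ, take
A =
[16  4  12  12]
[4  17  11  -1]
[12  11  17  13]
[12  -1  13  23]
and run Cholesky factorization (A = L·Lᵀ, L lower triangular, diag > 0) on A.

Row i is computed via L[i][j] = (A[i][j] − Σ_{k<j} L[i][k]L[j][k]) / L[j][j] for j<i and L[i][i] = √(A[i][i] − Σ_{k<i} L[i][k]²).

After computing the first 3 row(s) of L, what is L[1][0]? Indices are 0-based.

Step 1: L[0][0] = √(16) = 4.
  L[1][0] = (4) / L[0][0] = 1.
Step 2: L[1][1] = √(16) = 4.
  L[2][0] = (12) / L[0][0] = 3.
  L[2][1] = (8) / L[1][1] = 2.
Step 3: L[2][2] = √(4) = 2.

L[1][0] = 1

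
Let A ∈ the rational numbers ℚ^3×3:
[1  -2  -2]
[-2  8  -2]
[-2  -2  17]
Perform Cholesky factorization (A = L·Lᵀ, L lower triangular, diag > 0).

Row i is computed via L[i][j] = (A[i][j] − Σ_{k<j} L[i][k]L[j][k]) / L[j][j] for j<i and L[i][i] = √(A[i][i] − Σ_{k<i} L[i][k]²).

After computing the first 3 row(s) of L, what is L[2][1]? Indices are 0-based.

Step 1: L[0][0] = √(1) = 1.
  L[1][0] = (-2) / L[0][0] = -2.
Step 2: L[1][1] = √(4) = 2.
  L[2][0] = (-2) / L[0][0] = -2.
  L[2][1] = (-6) / L[1][1] = -3.
Step 3: L[2][2] = √(4) = 2.

L[2][1] = -3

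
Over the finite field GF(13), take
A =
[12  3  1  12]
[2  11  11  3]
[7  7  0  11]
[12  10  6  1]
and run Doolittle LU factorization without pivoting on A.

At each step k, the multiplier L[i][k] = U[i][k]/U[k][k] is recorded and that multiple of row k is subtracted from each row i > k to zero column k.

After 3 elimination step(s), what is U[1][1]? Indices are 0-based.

[col 0] pivot 12
  R1 -= 11*R0 → (0, 4, 0, 1)  (L[1][0] := 11)
  R2 -= 6*R0 → (0, 2, 7, 4)  (L[2][0] := 6)
  R3 -= 1*R0 → (0, 7, 5, 2)  (L[3][0] := 1)
[col 1] pivot 4
  R2 -= 7*R1 → (0, 0, 7, 10)  (L[2][1] := 7)
  R3 -= 5*R1 → (0, 0, 5, 10)  (L[3][1] := 5)
[col 2] pivot 7
  R3 -= 10*R2 → (0, 0, 0, 1)  (L[3][2] := 10)

U[1][1] = 4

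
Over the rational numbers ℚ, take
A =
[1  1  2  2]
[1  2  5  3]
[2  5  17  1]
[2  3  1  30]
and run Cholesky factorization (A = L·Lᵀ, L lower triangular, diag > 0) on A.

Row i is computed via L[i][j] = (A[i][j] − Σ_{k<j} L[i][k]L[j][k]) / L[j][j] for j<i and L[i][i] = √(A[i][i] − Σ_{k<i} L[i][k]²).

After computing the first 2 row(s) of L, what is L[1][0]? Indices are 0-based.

Step 1: L[0][0] = √(1) = 1.
  L[1][0] = (1) / L[0][0] = 1.
Step 2: L[1][1] = √(1) = 1.

L[1][0] = 1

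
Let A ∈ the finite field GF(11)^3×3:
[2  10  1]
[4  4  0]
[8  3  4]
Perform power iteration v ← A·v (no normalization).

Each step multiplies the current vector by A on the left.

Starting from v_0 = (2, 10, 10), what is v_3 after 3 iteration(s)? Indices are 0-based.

v_0 = (2, 10, 10).
v_1 = A·v_0 = (4, 4, 9).
v_2 = A·v_1 = (2, 10, 3).
v_3 = A·v_2 = (8, 4, 3).

v_3 = (8, 4, 3)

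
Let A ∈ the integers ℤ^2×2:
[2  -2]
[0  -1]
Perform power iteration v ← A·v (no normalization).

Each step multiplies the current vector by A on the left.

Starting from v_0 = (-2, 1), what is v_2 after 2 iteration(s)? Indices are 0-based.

v_0 = (-2, 1).
v_1 = A·v_0 = (-6, -1).
v_2 = A·v_1 = (-10, 1).

v_2 = (-10, 1)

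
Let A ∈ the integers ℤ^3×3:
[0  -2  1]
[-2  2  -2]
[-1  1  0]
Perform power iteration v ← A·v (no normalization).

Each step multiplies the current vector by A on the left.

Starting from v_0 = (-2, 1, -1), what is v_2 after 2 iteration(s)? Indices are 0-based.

v_2 = (-13, 16, 11)

v_0 = (-2, 1, -1).
v_1 = A·v_0 = (-3, 8, 3).
v_2 = A·v_1 = (-13, 16, 11).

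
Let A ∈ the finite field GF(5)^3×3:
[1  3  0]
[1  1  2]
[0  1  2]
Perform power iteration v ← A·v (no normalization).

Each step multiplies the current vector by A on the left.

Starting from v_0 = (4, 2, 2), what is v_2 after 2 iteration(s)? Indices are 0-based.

v_2 = (0, 2, 2)

v_0 = (4, 2, 2).
v_1 = A·v_0 = (0, 0, 1).
v_2 = A·v_1 = (0, 2, 2).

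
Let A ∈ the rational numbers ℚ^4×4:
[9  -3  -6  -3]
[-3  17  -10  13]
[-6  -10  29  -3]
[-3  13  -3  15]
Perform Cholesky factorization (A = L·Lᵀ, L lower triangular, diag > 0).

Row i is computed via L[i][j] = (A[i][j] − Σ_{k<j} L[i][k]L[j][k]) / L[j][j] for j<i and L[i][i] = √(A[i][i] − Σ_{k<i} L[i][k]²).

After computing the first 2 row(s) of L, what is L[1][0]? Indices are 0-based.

L[1][0] = -1

Step 1: L[0][0] = √(9) = 3.
  L[1][0] = (-3) / L[0][0] = -1.
Step 2: L[1][1] = √(16) = 4.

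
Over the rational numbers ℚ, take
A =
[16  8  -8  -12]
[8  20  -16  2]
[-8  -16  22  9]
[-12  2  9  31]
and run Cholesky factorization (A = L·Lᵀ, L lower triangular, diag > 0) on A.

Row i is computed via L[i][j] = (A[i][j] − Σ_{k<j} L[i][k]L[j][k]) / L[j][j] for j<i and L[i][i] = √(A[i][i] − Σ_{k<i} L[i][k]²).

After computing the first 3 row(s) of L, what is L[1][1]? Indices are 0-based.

L[1][1] = 4

Step 1: L[0][0] = √(16) = 4.
  L[1][0] = (8) / L[0][0] = 2.
Step 2: L[1][1] = √(16) = 4.
  L[2][0] = (-8) / L[0][0] = -2.
  L[2][1] = (-12) / L[1][1] = -3.
Step 3: L[2][2] = √(9) = 3.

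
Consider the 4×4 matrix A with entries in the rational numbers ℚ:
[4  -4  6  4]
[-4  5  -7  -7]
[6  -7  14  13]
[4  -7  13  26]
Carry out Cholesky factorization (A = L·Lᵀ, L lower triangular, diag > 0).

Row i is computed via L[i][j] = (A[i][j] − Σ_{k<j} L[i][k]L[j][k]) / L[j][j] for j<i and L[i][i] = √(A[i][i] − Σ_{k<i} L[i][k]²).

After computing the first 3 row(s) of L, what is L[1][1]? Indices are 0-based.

Step 1: L[0][0] = √(4) = 2.
  L[1][0] = (-4) / L[0][0] = -2.
Step 2: L[1][1] = √(1) = 1.
  L[2][0] = (6) / L[0][0] = 3.
  L[2][1] = (-1) / L[1][1] = -1.
Step 3: L[2][2] = √(4) = 2.

L[1][1] = 1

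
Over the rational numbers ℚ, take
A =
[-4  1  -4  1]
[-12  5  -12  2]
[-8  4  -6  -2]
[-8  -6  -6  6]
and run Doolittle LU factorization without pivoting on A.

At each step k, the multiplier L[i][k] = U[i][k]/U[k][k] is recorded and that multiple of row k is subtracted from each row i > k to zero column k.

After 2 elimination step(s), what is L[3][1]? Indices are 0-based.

Step 1: pivot at (0,0) is -4.
  row1 ← row1 − (3)·row0  ⇒  L[1][0]=3, U row1=(0, 2, 0, -1)
  row2 ← row2 − (2)·row0  ⇒  L[2][0]=2, U row2=(0, 2, 2, -4)
  row3 ← row3 − (2)·row0  ⇒  L[3][0]=2, U row3=(0, -8, 2, 4)
Step 2: pivot at (1,1) is 2.
  row2 ← row2 − (1)·row1  ⇒  L[2][1]=1, U row2=(0, 0, 2, -3)
  row3 ← row3 − (-4)·row1  ⇒  L[3][1]=-4, U row3=(0, 0, 2, 0)

L[3][1] = -4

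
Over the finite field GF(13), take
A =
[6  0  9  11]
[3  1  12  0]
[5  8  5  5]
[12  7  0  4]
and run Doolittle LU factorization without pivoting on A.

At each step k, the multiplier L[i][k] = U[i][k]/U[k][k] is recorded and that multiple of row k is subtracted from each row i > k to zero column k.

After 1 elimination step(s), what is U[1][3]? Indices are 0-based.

k=0: U[0][0]=6
  eliminate (1,0): mult=7, new row 1: (0, 1, 1, 1); set L[1][0]=7
  eliminate (2,0): mult=3, new row 2: (0, 8, 4, 11); set L[2][0]=3
  eliminate (3,0): mult=2, new row 3: (0, 7, 8, 8); set L[3][0]=2

U[1][3] = 1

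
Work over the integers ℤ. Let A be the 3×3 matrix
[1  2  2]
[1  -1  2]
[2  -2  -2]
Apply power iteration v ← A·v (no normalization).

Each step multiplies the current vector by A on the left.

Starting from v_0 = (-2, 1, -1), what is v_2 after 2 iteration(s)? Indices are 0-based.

v_2 = (-20, -5, 14)

v_0 = (-2, 1, -1).
v_1 = A·v_0 = (-2, -5, -4).
v_2 = A·v_1 = (-20, -5, 14).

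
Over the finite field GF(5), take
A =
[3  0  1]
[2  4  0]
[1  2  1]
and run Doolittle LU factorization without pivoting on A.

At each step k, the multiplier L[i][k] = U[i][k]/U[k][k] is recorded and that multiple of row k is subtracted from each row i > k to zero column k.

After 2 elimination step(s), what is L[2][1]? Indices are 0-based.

L[2][1] = 3

[col 0] pivot 3
  R1 -= 4*R0 → (0, 4, 1)  (L[1][0] := 4)
  R2 -= 2*R0 → (0, 2, 4)  (L[2][0] := 2)
[col 1] pivot 4
  R2 -= 3*R1 → (0, 0, 1)  (L[2][1] := 3)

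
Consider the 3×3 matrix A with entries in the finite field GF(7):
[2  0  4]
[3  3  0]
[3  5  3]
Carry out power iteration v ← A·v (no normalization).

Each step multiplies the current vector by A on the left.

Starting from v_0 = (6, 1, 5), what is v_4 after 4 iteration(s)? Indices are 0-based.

v_4 = (0, 2, 1)

v_0 = (6, 1, 5).
v_1 = A·v_0 = (4, 0, 3).
v_2 = A·v_1 = (6, 5, 0).
v_3 = A·v_2 = (5, 5, 1).
v_4 = A·v_3 = (0, 2, 1).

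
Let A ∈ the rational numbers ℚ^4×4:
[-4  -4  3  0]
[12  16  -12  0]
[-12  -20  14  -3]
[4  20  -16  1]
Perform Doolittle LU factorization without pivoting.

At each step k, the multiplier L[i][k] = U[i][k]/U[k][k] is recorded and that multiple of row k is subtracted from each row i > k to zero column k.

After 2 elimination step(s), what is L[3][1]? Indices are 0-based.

Step 1: pivot at (0,0) is -4.
  row1 ← row1 − (-3)·row0  ⇒  L[1][0]=-3, U row1=(0, 4, -3, 0)
  row2 ← row2 − (3)·row0  ⇒  L[2][0]=3, U row2=(0, -8, 5, -3)
  row3 ← row3 − (-1)·row0  ⇒  L[3][0]=-1, U row3=(0, 16, -13, 1)
Step 2: pivot at (1,1) is 4.
  row2 ← row2 − (-2)·row1  ⇒  L[2][1]=-2, U row2=(0, 0, -1, -3)
  row3 ← row3 − (4)·row1  ⇒  L[3][1]=4, U row3=(0, 0, -1, 1)

L[3][1] = 4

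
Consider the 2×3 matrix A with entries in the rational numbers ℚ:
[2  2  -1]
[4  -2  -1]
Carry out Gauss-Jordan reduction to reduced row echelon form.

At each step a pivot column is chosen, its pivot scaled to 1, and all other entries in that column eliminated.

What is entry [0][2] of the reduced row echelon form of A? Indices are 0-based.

M[0][2] = -1/3

pivot(0,0)=2: scale R0 → (1, 1, -1/2)
  clear (1,0): R1 −= (4)R0 → (0, -6, 1)
pivot(1,1)=-6: scale R1 → (0, 1, -1/6)
  clear (0,1): R0 −= (1)R1 → (1, 0, -1/3)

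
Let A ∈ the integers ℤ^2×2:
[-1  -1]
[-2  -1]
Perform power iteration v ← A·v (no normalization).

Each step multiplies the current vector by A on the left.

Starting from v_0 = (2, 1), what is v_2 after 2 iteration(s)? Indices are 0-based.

v_0 = (2, 1).
v_1 = A·v_0 = (-3, -5).
v_2 = A·v_1 = (8, 11).

v_2 = (8, 11)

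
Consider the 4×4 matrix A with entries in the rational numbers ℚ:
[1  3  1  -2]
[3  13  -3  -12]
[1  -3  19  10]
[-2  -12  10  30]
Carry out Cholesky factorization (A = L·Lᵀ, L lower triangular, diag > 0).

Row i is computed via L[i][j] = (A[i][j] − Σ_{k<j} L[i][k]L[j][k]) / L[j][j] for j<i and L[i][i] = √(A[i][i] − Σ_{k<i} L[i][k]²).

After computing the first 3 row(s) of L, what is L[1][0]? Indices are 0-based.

L[1][0] = 3

Step 1: L[0][0] = √(1) = 1.
  L[1][0] = (3) / L[0][0] = 3.
Step 2: L[1][1] = √(4) = 2.
  L[2][0] = (1) / L[0][0] = 1.
  L[2][1] = (-6) / L[1][1] = -3.
Step 3: L[2][2] = √(9) = 3.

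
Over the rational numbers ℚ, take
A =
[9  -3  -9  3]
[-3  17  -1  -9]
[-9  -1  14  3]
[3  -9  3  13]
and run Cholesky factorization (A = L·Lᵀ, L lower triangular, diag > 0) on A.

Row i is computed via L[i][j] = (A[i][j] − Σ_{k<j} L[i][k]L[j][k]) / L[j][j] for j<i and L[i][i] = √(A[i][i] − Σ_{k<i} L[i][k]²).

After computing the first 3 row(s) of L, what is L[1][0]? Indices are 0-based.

L[1][0] = -1

Step 1: L[0][0] = √(9) = 3.
  L[1][0] = (-3) / L[0][0] = -1.
Step 2: L[1][1] = √(16) = 4.
  L[2][0] = (-9) / L[0][0] = -3.
  L[2][1] = (-4) / L[1][1] = -1.
Step 3: L[2][2] = √(4) = 2.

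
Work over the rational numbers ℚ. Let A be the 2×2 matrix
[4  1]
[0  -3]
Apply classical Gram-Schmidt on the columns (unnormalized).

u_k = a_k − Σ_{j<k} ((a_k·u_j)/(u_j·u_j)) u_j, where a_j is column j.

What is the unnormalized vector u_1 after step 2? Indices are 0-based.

Step 1: u_0 = a_0 = (4, 0).
Step 2: u_1 = a_1 − (1/4)·u_0 = (0, -3).

u_1 = (0, -3)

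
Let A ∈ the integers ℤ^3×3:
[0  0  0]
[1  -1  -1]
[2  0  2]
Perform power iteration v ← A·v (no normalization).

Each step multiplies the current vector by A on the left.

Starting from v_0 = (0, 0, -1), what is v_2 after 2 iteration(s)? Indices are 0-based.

v_2 = (0, 1, -4)

v_0 = (0, 0, -1).
v_1 = A·v_0 = (0, 1, -2).
v_2 = A·v_1 = (0, 1, -4).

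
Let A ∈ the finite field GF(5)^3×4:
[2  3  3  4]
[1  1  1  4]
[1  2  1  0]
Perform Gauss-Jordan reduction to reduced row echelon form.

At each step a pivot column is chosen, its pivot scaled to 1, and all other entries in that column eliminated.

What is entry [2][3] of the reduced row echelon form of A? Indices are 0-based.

step 1: normalize row 0 (÷2) = (1, 4, 4, 2)
  row 1: subtract 1×row0 = (0, 2, 2, 2)
  row 2: subtract 1×row0 = (0, 3, 2, 3)
step 2: normalize row 1 (÷2) = (0, 1, 1, 1)
  row 0: subtract 4×row1 = (1, 0, 0, 3)
  row 2: subtract 3×row1 = (0, 0, 4, 0)
step 3: normalize row 2 (÷4) = (0, 0, 1, 0)
  row 1: subtract 1×row2 = (0, 1, 0, 1)

M[2][3] = 0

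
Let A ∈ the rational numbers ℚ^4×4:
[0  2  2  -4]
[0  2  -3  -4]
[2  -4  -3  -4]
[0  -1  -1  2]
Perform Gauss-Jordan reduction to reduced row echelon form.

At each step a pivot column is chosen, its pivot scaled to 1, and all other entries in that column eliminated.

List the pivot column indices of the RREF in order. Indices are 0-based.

pivot columns: 0, 1, 2

pivot(0,0): swap R0↔R2
pivot(0,0)=2: scale R0 → (1, -2, -3/2, -2)
pivot(1,1)=2: scale R1 → (0, 1, -3/2, -2)
  clear (0,1): R0 −= (-2)R1 → (1, 0, -9/2, -6)
  clear (2,1): R2 −= (2)R1 → (0, 0, 5, 0)
  clear (3,1): R3 −= (-1)R1 → (0, 0, -5/2, 0)
pivot(2,2)=5: scale R2 → (0, 0, 1, 0)
  clear (0,2): R0 −= (-9/2)R2 → (1, 0, 0, -6)
  clear (1,2): R1 −= (-3/2)R2 → (0, 1, 0, -2)
  clear (3,2): R3 −= (-5/2)R2 → (0, 0, 0, 0)
col 3: no nonzero at/below row 3; advance.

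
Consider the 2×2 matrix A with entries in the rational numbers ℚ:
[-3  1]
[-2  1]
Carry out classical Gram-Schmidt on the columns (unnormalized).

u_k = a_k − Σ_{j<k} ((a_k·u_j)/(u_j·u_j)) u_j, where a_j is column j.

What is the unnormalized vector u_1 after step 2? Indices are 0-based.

u_1 = (-2/13, 3/13)

Step 1: u_0 = a_0 = (-3, -2).
Step 2: u_1 = a_1 − (-5/13)·u_0 = (-2/13, 3/13).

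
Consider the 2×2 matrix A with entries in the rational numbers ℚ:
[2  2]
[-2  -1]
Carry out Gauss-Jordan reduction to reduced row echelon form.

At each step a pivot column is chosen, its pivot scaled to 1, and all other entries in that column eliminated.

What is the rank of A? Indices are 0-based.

rank = 2

pivot(0,0)=2: scale R0 → (1, 1)
  clear (1,0): R1 −= (-2)R0 → (0, 1)
pivot(1,1)=1: scale R1 → (0, 1)
  clear (0,1): R0 −= (1)R1 → (1, 0)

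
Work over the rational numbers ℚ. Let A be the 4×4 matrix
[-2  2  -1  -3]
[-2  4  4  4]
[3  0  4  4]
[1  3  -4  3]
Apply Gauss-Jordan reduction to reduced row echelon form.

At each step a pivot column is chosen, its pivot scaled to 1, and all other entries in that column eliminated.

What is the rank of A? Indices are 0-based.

[1] R0 /= -2  ⇒  (1, -1, 1/2, 3/2)
     R1 -= -2·R0  ⇒  (0, 2, 5, 7)
     R2 -= 3·R0  ⇒  (0, 3, 5/2, -1/2)
     R3 -= 1·R0  ⇒  (0, 4, -9/2, 3/2)
[2] R1 /= 2  ⇒  (0, 1, 5/2, 7/2)
     R0 -= -1·R1  ⇒  (1, 0, 3, 5)
     R2 -= 3·R1  ⇒  (0, 0, -5, -11)
     R3 -= 4·R1  ⇒  (0, 0, -29/2, -25/2)
[3] R2 /= -5  ⇒  (0, 0, 1, 11/5)
     R0 -= 3·R2  ⇒  (1, 0, 0, -8/5)
     R1 -= 5/2·R2  ⇒  (0, 1, 0, -2)
     R3 -= -29/2·R2  ⇒  (0, 0, 0, 97/5)
[4] R3 /= 97/5  ⇒  (0, 0, 0, 1)
     R0 -= -8/5·R3  ⇒  (1, 0, 0, 0)
     R1 -= -2·R3  ⇒  (0, 1, 0, 0)
     R2 -= 11/5·R3  ⇒  (0, 0, 1, 0)

rank = 4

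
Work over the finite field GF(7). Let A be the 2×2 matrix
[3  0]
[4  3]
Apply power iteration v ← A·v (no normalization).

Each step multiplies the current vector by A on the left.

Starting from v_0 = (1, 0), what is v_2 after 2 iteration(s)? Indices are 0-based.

v_2 = (2, 3)

v_0 = (1, 0).
v_1 = A·v_0 = (3, 4).
v_2 = A·v_1 = (2, 3).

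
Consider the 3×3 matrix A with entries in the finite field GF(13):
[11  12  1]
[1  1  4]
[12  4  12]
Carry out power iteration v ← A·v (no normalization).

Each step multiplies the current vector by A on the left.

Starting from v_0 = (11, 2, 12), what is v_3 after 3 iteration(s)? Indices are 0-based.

v_0 = (11, 2, 12).
v_1 = A·v_0 = (1, 9, 11).
v_2 = A·v_1 = (0, 2, 11).
v_3 = A·v_2 = (9, 7, 10).

v_3 = (9, 7, 10)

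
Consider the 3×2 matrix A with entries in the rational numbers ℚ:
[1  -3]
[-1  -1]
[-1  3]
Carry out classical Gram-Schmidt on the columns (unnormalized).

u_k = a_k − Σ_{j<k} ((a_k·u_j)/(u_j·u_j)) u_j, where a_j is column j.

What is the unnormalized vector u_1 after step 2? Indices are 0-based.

Step 1: u_0 = a_0 = (1, -1, -1).
Step 2: u_1 = a_1 − (-5/3)·u_0 = (-4/3, -8/3, 4/3).

u_1 = (-4/3, -8/3, 4/3)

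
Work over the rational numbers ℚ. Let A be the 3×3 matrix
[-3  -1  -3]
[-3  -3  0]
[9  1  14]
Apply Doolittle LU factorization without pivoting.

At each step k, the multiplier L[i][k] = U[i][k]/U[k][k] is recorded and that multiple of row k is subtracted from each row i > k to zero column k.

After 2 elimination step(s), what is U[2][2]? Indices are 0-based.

Step 1: pivot at (0,0) is -3.
  row1 ← row1 − (1)·row0  ⇒  L[1][0]=1, U row1=(0, -2, 3)
  row2 ← row2 − (-3)·row0  ⇒  L[2][0]=-3, U row2=(0, -2, 5)
Step 2: pivot at (1,1) is -2.
  row2 ← row2 − (1)·row1  ⇒  L[2][1]=1, U row2=(0, 0, 2)

U[2][2] = 2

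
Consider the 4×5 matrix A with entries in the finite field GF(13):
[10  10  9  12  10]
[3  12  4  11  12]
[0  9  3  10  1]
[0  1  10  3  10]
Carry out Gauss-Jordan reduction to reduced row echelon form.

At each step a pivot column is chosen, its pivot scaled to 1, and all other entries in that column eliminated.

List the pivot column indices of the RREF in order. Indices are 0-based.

pivot(0,0)=10: scale R0 → (1, 1, 10, 9, 1)
  clear (1,0): R1 −= (3)R0 → (0, 9, 0, 10, 9)
pivot(1,1)=9: scale R1 → (0, 1, 0, 4, 1)
  clear (0,1): R0 −= (1)R1 → (1, 0, 10, 5, 0)
  clear (2,1): R2 −= (9)R1 → (0, 0, 3, 0, 5)
  clear (3,1): R3 −= (1)R1 → (0, 0, 10, 12, 9)
pivot(2,2)=3: scale R2 → (0, 0, 1, 0, 6)
  clear (0,2): R0 −= (10)R2 → (1, 0, 0, 5, 5)
  clear (3,2): R3 −= (10)R2 → (0, 0, 0, 12, 1)
pivot(3,3)=12: scale R3 → (0, 0, 0, 1, 12)
  clear (0,3): R0 −= (5)R3 → (1, 0, 0, 0, 10)
  clear (1,3): R1 −= (4)R3 → (0, 1, 0, 0, 5)

pivot columns: 0, 1, 2, 3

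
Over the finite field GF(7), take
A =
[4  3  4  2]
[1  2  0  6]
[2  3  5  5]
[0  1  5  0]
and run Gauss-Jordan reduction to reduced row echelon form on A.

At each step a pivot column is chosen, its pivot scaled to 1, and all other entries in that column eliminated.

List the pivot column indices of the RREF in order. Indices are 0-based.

pivot(0,0)=4: scale R0 → (1, 6, 1, 4)
  clear (1,0): R1 −= (1)R0 → (0, 3, 6, 2)
  clear (2,0): R2 −= (2)R0 → (0, 5, 3, 4)
pivot(1,1)=3: scale R1 → (0, 1, 2, 3)
  clear (0,1): R0 −= (6)R1 → (1, 0, 3, 0)
  clear (2,1): R2 −= (5)R1 → (0, 0, 0, 3)
  clear (3,1): R3 −= (1)R1 → (0, 0, 3, 4)
pivot(2,2): swap R2↔R3
pivot(2,2)=3: scale R2 → (0, 0, 1, 6)
  clear (0,2): R0 −= (3)R2 → (1, 0, 0, 3)
  clear (1,2): R1 −= (2)R2 → (0, 1, 0, 5)
pivot(3,3)=3: scale R3 → (0, 0, 0, 1)
  clear (0,3): R0 −= (3)R3 → (1, 0, 0, 0)
  clear (1,3): R1 −= (5)R3 → (0, 1, 0, 0)
  clear (2,3): R2 −= (6)R3 → (0, 0, 1, 0)

pivot columns: 0, 1, 2, 3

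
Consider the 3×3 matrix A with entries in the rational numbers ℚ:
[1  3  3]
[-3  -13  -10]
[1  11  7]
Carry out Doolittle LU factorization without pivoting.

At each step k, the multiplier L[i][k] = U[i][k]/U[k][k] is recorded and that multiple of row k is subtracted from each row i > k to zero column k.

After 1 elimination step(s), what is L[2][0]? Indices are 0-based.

Step 1: pivot at (0,0) is 1.
  row1 ← row1 − (-3)·row0  ⇒  L[1][0]=-3, U row1=(0, -4, -1)
  row2 ← row2 − (1)·row0  ⇒  L[2][0]=1, U row2=(0, 8, 4)

L[2][0] = 1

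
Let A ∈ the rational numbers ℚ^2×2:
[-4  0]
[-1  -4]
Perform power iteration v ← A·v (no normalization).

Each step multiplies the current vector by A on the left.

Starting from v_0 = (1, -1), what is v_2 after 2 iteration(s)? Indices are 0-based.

v_0 = (1, -1).
v_1 = A·v_0 = (-4, 3).
v_2 = A·v_1 = (16, -8).

v_2 = (16, -8)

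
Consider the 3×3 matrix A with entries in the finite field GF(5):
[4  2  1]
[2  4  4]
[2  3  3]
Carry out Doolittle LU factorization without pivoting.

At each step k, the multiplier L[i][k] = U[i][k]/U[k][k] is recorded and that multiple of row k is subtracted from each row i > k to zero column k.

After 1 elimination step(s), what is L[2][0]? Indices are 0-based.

L[2][0] = 3

k=0: U[0][0]=4
  eliminate (1,0): mult=3, new row 1: (0, 3, 1); set L[1][0]=3
  eliminate (2,0): mult=3, new row 2: (0, 2, 0); set L[2][0]=3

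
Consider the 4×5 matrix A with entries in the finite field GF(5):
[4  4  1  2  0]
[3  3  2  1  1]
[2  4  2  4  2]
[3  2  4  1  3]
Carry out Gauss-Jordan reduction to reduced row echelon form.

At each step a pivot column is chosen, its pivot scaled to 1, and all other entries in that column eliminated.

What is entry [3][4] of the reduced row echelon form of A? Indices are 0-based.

M[3][4] = 3

pivot(0,0)=4: scale R0 → (1, 1, 4, 3, 0)
  clear (1,0): R1 −= (3)R0 → (0, 0, 0, 2, 1)
  clear (2,0): R2 −= (2)R0 → (0, 2, 4, 3, 2)
  clear (3,0): R3 −= (3)R0 → (0, 4, 2, 2, 3)
pivot(1,1): swap R1↔R2
pivot(1,1)=2: scale R1 → (0, 1, 2, 4, 1)
  clear (0,1): R0 −= (1)R1 → (1, 0, 2, 4, 4)
  clear (3,1): R3 −= (4)R1 → (0, 0, 4, 1, 4)
pivot(2,2): swap R2↔R3
pivot(2,2)=4: scale R2 → (0, 0, 1, 4, 1)
  clear (0,2): R0 −= (2)R2 → (1, 0, 0, 1, 2)
  clear (1,2): R1 −= (2)R2 → (0, 1, 0, 1, 4)
pivot(3,3)=2: scale R3 → (0, 0, 0, 1, 3)
  clear (0,3): R0 −= (1)R3 → (1, 0, 0, 0, 4)
  clear (1,3): R1 −= (1)R3 → (0, 1, 0, 0, 1)
  clear (2,3): R2 −= (4)R3 → (0, 0, 1, 0, 4)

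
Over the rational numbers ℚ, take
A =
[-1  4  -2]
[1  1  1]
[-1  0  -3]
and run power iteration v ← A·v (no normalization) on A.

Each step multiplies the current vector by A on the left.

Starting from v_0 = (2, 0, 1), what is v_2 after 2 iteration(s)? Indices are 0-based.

v_0 = (2, 0, 1).
v_1 = A·v_0 = (-4, 3, -5).
v_2 = A·v_1 = (26, -6, 19).

v_2 = (26, -6, 19)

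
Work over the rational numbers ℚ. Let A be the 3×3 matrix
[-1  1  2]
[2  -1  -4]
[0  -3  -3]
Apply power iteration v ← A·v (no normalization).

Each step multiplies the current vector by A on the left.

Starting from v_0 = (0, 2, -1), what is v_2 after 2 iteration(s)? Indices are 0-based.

v_2 = (-4, 10, 3)

v_0 = (0, 2, -1).
v_1 = A·v_0 = (0, 2, -3).
v_2 = A·v_1 = (-4, 10, 3).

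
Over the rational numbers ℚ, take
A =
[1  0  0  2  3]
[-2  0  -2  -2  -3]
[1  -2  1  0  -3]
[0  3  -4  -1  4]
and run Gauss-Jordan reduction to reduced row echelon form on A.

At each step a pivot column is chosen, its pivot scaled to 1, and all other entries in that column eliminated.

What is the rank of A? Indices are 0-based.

[1] R0 /= 1  ⇒  (1, 0, 0, 2, 3)
     R1 -= -2·R0  ⇒  (0, 0, -2, 2, 3)
     R2 -= 1·R0  ⇒  (0, -2, 1, -2, -6)
[2] R1 <-> R2
[2] R1 /= -2  ⇒  (0, 1, -1/2, 1, 3)
     R3 -= 3·R1  ⇒  (0, 0, -5/2, -4, -5)
[3] R2 /= -2  ⇒  (0, 0, 1, -1, -3/2)
     R1 -= -1/2·R2  ⇒  (0, 1, 0, 1/2, 9/4)
     R3 -= -5/2·R2  ⇒  (0, 0, 0, -13/2, -35/4)
[4] R3 /= -13/2  ⇒  (0, 0, 0, 1, 35/26)
     R0 -= 2·R3  ⇒  (1, 0, 0, 0, 4/13)
     R1 -= 1/2·R3  ⇒  (0, 1, 0, 0, 41/26)
     R2 -= -1·R3  ⇒  (0, 0, 1, 0, -2/13)

rank = 4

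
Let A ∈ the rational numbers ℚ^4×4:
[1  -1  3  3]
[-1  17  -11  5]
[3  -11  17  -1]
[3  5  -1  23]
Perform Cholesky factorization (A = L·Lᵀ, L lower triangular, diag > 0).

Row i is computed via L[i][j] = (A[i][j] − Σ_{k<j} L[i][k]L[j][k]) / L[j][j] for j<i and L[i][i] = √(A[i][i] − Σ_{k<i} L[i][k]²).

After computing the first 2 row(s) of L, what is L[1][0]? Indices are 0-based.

L[1][0] = -1

Step 1: L[0][0] = √(1) = 1.
  L[1][0] = (-1) / L[0][0] = -1.
Step 2: L[1][1] = √(16) = 4.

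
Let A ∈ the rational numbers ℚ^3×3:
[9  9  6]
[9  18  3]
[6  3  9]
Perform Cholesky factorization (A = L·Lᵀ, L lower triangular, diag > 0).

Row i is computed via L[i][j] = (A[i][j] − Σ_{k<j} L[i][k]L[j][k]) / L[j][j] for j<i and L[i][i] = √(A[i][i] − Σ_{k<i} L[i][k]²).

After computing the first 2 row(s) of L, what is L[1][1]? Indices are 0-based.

L[1][1] = 3

Step 1: L[0][0] = √(9) = 3.
  L[1][0] = (9) / L[0][0] = 3.
Step 2: L[1][1] = √(9) = 3.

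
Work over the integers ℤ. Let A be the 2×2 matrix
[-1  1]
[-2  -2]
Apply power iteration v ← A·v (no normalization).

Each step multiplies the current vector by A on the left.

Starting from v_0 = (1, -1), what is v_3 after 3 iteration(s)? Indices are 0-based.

v_3 = (2, -12)

v_0 = (1, -1).
v_1 = A·v_0 = (-2, 0).
v_2 = A·v_1 = (2, 4).
v_3 = A·v_2 = (2, -12).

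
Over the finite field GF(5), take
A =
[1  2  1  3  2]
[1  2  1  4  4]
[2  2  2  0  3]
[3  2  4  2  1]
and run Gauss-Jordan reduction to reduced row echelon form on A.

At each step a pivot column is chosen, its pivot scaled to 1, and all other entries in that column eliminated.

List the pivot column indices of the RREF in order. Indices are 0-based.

pivot columns: 0, 1, 2, 3

step 1: normalize row 0 (÷1) = (1, 2, 1, 3, 2)
  row 1: subtract 1×row0 = (0, 0, 0, 1, 2)
  row 2: subtract 2×row0 = (0, 3, 0, 4, 4)
  row 3: subtract 3×row0 = (0, 1, 1, 3, 0)
step 2: exchange rows 1,2
step 2: normalize row 1 (÷3) = (0, 1, 0, 3, 3)
  row 0: subtract 2×row1 = (1, 0, 1, 2, 1)
  row 3: subtract 1×row1 = (0, 0, 1, 0, 2)
step 3: exchange rows 2,3
step 3: normalize row 2 (÷1) = (0, 0, 1, 0, 2)
  row 0: subtract 1×row2 = (1, 0, 0, 2, 4)
step 4: normalize row 3 (÷1) = (0, 0, 0, 1, 2)
  row 0: subtract 2×row3 = (1, 0, 0, 0, 0)
  row 1: subtract 3×row3 = (0, 1, 0, 0, 2)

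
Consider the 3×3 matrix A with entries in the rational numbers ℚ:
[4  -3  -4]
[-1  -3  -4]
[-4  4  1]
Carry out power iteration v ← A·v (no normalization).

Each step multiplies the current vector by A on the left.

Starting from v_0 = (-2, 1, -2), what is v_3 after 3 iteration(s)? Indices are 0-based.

v_0 = (-2, 1, -2).
v_1 = A·v_0 = (-3, 7, 10).
v_2 = A·v_1 = (-73, -58, 50).
v_3 = A·v_2 = (-318, 47, 110).

v_3 = (-318, 47, 110)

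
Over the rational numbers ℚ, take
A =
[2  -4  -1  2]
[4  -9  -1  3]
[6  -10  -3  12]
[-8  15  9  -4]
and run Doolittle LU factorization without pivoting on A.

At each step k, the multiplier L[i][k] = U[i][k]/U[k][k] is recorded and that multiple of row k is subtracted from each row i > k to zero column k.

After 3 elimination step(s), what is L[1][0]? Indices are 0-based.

L[1][0] = 2

k=0: U[0][0]=2
  eliminate (1,0): mult=2, new row 1: (0, -1, 1, -1); set L[1][0]=2
  eliminate (2,0): mult=3, new row 2: (0, 2, 0, 6); set L[2][0]=3
  eliminate (3,0): mult=-4, new row 3: (0, -1, 5, 4); set L[3][0]=-4
k=1: U[1][1]=-1
  eliminate (2,1): mult=-2, new row 2: (0, 0, 2, 4); set L[2][1]=-2
  eliminate (3,1): mult=1, new row 3: (0, 0, 4, 5); set L[3][1]=1
k=2: U[2][2]=2
  eliminate (3,2): mult=2, new row 3: (0, 0, 0, -3); set L[3][2]=2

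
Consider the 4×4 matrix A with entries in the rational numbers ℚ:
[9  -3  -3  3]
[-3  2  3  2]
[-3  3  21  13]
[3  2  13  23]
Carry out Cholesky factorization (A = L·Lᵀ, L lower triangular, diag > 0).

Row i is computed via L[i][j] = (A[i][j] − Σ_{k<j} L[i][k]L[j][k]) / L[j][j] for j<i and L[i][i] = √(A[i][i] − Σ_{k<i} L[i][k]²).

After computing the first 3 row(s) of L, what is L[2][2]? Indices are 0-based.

L[2][2] = 4

Step 1: L[0][0] = √(9) = 3.
  L[1][0] = (-3) / L[0][0] = -1.
Step 2: L[1][1] = √(1) = 1.
  L[2][0] = (-3) / L[0][0] = -1.
  L[2][1] = (2) / L[1][1] = 2.
Step 3: L[2][2] = √(16) = 4.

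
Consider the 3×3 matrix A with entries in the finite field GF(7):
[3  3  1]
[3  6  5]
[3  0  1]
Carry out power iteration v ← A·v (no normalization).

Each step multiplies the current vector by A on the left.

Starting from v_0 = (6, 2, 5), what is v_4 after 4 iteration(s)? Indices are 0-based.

v_0 = (6, 2, 5).
v_1 = A·v_0 = (1, 6, 2).
v_2 = A·v_1 = (2, 0, 5).
v_3 = A·v_2 = (4, 3, 4).
v_4 = A·v_3 = (4, 1, 2).

v_4 = (4, 1, 2)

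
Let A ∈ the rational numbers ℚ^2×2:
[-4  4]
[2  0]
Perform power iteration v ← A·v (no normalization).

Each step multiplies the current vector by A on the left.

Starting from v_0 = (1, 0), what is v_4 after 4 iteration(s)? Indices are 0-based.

v_4 = (704, -256)

v_0 = (1, 0).
v_1 = A·v_0 = (-4, 2).
v_2 = A·v_1 = (24, -8).
v_3 = A·v_2 = (-128, 48).
v_4 = A·v_3 = (704, -256).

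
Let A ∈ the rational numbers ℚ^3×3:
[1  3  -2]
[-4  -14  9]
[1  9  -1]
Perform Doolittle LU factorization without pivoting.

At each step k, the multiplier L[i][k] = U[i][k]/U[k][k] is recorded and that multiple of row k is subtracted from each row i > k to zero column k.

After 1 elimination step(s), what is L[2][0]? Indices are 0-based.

Step 1: pivot at (0,0) is 1.
  row1 ← row1 − (-4)·row0  ⇒  L[1][0]=-4, U row1=(0, -2, 1)
  row2 ← row2 − (1)·row0  ⇒  L[2][0]=1, U row2=(0, 6, 1)

L[2][0] = 1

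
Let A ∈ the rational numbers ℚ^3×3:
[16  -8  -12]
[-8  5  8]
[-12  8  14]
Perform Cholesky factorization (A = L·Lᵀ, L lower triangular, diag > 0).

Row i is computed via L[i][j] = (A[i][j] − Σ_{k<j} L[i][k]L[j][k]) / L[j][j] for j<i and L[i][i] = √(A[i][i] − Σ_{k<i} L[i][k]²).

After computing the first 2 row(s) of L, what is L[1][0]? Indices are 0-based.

Step 1: L[0][0] = √(16) = 4.
  L[1][0] = (-8) / L[0][0] = -2.
Step 2: L[1][1] = √(1) = 1.

L[1][0] = -2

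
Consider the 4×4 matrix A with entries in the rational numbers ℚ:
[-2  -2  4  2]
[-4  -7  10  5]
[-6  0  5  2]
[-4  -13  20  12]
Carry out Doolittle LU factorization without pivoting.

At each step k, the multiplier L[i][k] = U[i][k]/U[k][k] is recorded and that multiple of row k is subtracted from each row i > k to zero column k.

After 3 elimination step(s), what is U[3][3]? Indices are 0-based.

U[3][3] = 1

Step 1: pivot at (0,0) is -2.
  row1 ← row1 − (2)·row0  ⇒  L[1][0]=2, U row1=(0, -3, 2, 1)
  row2 ← row2 − (3)·row0  ⇒  L[2][0]=3, U row2=(0, 6, -7, -4)
  row3 ← row3 − (2)·row0  ⇒  L[3][0]=2, U row3=(0, -9, 12, 8)
Step 2: pivot at (1,1) is -3.
  row2 ← row2 − (-2)·row1  ⇒  L[2][1]=-2, U row2=(0, 0, -3, -2)
  row3 ← row3 − (3)·row1  ⇒  L[3][1]=3, U row3=(0, 0, 6, 5)
Step 3: pivot at (2,2) is -3.
  row3 ← row3 − (-2)·row2  ⇒  L[3][2]=-2, U row3=(0, 0, 0, 1)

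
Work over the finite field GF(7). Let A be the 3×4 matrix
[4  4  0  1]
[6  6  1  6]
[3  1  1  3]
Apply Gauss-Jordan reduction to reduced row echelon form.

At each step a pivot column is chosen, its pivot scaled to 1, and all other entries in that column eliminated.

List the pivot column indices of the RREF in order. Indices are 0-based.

step 1: normalize row 0 (÷4) = (1, 1, 0, 2)
  row 1: subtract 6×row0 = (0, 0, 1, 1)
  row 2: subtract 3×row0 = (0, 5, 1, 4)
step 2: exchange rows 1,2
step 2: normalize row 1 (÷5) = (0, 1, 3, 5)
  row 0: subtract 1×row1 = (1, 0, 4, 4)
step 3: normalize row 2 (÷1) = (0, 0, 1, 1)
  row 0: subtract 4×row2 = (1, 0, 0, 0)
  row 1: subtract 3×row2 = (0, 1, 0, 2)

pivot columns: 0, 1, 2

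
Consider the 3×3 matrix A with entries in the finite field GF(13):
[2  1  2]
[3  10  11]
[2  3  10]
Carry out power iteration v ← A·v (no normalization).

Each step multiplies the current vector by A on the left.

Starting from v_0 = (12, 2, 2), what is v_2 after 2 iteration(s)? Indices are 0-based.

v_2 = (4, 3, 1)

v_0 = (12, 2, 2).
v_1 = A·v_0 = (4, 0, 11).
v_2 = A·v_1 = (4, 3, 1).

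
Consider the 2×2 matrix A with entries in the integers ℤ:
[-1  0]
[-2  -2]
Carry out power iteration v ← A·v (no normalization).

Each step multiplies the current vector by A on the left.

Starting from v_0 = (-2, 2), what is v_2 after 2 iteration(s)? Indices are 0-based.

v_2 = (-2, -4)

v_0 = (-2, 2).
v_1 = A·v_0 = (2, 0).
v_2 = A·v_1 = (-2, -4).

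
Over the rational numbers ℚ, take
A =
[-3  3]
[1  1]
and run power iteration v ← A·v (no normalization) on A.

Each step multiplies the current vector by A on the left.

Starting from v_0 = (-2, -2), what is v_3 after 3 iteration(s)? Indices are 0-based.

v_3 = (24, -16)

v_0 = (-2, -2).
v_1 = A·v_0 = (0, -4).
v_2 = A·v_1 = (-12, -4).
v_3 = A·v_2 = (24, -16).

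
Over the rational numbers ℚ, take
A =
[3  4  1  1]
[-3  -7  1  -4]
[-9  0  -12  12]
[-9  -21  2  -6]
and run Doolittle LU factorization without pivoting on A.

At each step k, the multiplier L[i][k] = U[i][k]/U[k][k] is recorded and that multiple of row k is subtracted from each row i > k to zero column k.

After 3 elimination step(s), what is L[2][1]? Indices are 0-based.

L[2][1] = -4

Step 1: pivot at (0,0) is 3.
  row1 ← row1 − (-1)·row0  ⇒  L[1][0]=-1, U row1=(0, -3, 2, -3)
  row2 ← row2 − (-3)·row0  ⇒  L[2][0]=-3, U row2=(0, 12, -9, 15)
  row3 ← row3 − (-3)·row0  ⇒  L[3][0]=-3, U row3=(0, -9, 5, -3)
Step 2: pivot at (1,1) is -3.
  row2 ← row2 − (-4)·row1  ⇒  L[2][1]=-4, U row2=(0, 0, -1, 3)
  row3 ← row3 − (3)·row1  ⇒  L[3][1]=3, U row3=(0, 0, -1, 6)
Step 3: pivot at (2,2) is -1.
  row3 ← row3 − (1)·row2  ⇒  L[3][2]=1, U row3=(0, 0, 0, 3)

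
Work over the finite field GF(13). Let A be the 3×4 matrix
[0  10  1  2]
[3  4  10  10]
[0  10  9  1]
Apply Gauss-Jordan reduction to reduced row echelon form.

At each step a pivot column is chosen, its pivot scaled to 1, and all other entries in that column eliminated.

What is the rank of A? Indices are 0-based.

rank = 3

[1] R0 <-> R1
[1] R0 /= 3  ⇒  (1, 10, 12, 12)
[2] R1 /= 10  ⇒  (0, 1, 4, 8)
     R0 -= 10·R1  ⇒  (1, 0, 11, 10)
     R2 -= 10·R1  ⇒  (0, 0, 8, 12)
[3] R2 /= 8  ⇒  (0, 0, 1, 8)
     R0 -= 11·R2  ⇒  (1, 0, 0, 0)
     R1 -= 4·R2  ⇒  (0, 1, 0, 2)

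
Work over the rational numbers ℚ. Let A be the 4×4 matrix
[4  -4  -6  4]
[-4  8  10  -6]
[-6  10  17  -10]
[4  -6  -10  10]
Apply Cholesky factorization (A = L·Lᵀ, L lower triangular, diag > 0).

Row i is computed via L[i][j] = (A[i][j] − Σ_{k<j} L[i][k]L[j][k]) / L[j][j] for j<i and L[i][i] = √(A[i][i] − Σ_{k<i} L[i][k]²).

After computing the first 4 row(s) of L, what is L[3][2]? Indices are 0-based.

L[3][2] = -1

Step 1: L[0][0] = √(4) = 2.
  L[1][0] = (-4) / L[0][0] = -2.
Step 2: L[1][1] = √(4) = 2.
  L[2][0] = (-6) / L[0][0] = -3.
  L[2][1] = (4) / L[1][1] = 2.
Step 3: L[2][2] = √(4) = 2.
  L[3][0] = (4) / L[0][0] = 2.
  L[3][1] = (-2) / L[1][1] = -1.
  L[3][2] = (-2) / L[2][2] = -1.
Step 4: L[3][3] = √(4) = 2.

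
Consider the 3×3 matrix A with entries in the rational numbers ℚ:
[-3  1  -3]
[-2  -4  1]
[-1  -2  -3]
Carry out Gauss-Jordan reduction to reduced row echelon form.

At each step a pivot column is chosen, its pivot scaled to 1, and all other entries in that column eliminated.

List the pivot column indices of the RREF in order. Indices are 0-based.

pivot columns: 0, 1, 2

[1] R0 /= -3  ⇒  (1, -1/3, 1)
     R1 -= -2·R0  ⇒  (0, -14/3, 3)
     R2 -= -1·R0  ⇒  (0, -7/3, -2)
[2] R1 /= -14/3  ⇒  (0, 1, -9/14)
     R0 -= -1/3·R1  ⇒  (1, 0, 11/14)
     R2 -= -7/3·R1  ⇒  (0, 0, -7/2)
[3] R2 /= -7/2  ⇒  (0, 0, 1)
     R0 -= 11/14·R2  ⇒  (1, 0, 0)
     R1 -= -9/14·R2  ⇒  (0, 1, 0)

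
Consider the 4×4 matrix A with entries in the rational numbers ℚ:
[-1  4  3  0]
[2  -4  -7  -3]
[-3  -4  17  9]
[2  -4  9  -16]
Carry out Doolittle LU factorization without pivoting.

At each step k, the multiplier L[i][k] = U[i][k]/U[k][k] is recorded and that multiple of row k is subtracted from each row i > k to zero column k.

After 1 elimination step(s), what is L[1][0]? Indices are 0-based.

k=0: U[0][0]=-1
  eliminate (1,0): mult=-2, new row 1: (0, 4, -1, -3); set L[1][0]=-2
  eliminate (2,0): mult=3, new row 2: (0, -16, 8, 9); set L[2][0]=3
  eliminate (3,0): mult=-2, new row 3: (0, 4, 15, -16); set L[3][0]=-2

L[1][0] = -2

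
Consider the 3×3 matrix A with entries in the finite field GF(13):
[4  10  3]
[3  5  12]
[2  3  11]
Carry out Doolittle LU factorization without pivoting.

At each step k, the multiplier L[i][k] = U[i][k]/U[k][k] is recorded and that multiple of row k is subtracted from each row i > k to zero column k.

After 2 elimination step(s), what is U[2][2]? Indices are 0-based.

U[2][2] = 3

Step 1: pivot at (0,0) is 4.
  row1 ← row1 − (4)·row0  ⇒  L[1][0]=4, U row1=(0, 4, 0)
  row2 ← row2 − (7)·row0  ⇒  L[2][0]=7, U row2=(0, 11, 3)
Step 2: pivot at (1,1) is 4.
  row2 ← row2 − (6)·row1  ⇒  L[2][1]=6, U row2=(0, 0, 3)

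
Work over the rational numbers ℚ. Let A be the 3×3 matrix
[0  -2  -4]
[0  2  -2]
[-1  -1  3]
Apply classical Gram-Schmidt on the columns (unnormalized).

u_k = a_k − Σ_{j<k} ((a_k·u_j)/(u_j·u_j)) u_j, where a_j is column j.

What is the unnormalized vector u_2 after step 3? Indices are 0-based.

u_2 = (-3, -3, 0)

Step 1: u_0 = a_0 = (0, 0, -1).
Step 2: u_1 = a_1 − (1)·u_0 = (-2, 2, 0).
Step 3: u_2 = a_2 − (-3)·u_0 − (1/2)·u_1 = (-3, -3, 0).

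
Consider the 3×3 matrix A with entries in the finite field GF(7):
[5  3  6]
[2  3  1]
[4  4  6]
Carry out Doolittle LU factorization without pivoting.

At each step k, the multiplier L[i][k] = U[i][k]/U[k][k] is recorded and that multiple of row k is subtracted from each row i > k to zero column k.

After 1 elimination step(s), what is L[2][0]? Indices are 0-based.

L[2][0] = 5

[col 0] pivot 5
  R1 -= 6*R0 → (0, 6, 0)  (L[1][0] := 6)
  R2 -= 5*R0 → (0, 3, 4)  (L[2][0] := 5)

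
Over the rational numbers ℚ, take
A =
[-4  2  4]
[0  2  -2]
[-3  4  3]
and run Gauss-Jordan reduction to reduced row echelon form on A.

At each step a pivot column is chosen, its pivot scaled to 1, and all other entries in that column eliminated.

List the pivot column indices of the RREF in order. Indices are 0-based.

pivot columns: 0, 1, 2

[1] R0 /= -4  ⇒  (1, -1/2, -1)
     R2 -= -3·R0  ⇒  (0, 5/2, 0)
[2] R1 /= 2  ⇒  (0, 1, -1)
     R0 -= -1/2·R1  ⇒  (1, 0, -3/2)
     R2 -= 5/2·R1  ⇒  (0, 0, 5/2)
[3] R2 /= 5/2  ⇒  (0, 0, 1)
     R0 -= -3/2·R2  ⇒  (1, 0, 0)
     R1 -= -1·R2  ⇒  (0, 1, 0)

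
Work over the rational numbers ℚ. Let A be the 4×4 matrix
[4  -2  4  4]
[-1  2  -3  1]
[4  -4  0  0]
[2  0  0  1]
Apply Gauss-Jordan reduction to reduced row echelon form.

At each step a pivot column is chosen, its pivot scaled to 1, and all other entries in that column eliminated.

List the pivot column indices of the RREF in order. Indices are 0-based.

pivot columns: 0, 1, 2, 3

pivot(0,0)=4: scale R0 → (1, -1/2, 1, 1)
  clear (1,0): R1 −= (-1)R0 → (0, 3/2, -2, 2)
  clear (2,0): R2 −= (4)R0 → (0, -2, -4, -4)
  clear (3,0): R3 −= (2)R0 → (0, 1, -2, -1)
pivot(1,1)=3/2: scale R1 → (0, 1, -4/3, 4/3)
  clear (0,1): R0 −= (-1/2)R1 → (1, 0, 1/3, 5/3)
  clear (2,1): R2 −= (-2)R1 → (0, 0, -20/3, -4/3)
  clear (3,1): R3 −= (1)R1 → (0, 0, -2/3, -7/3)
pivot(2,2)=-20/3: scale R2 → (0, 0, 1, 1/5)
  clear (0,2): R0 −= (1/3)R2 → (1, 0, 0, 8/5)
  clear (1,2): R1 −= (-4/3)R2 → (0, 1, 0, 8/5)
  clear (3,2): R3 −= (-2/3)R2 → (0, 0, 0, -11/5)
pivot(3,3)=-11/5: scale R3 → (0, 0, 0, 1)
  clear (0,3): R0 −= (8/5)R3 → (1, 0, 0, 0)
  clear (1,3): R1 −= (8/5)R3 → (0, 1, 0, 0)
  clear (2,3): R2 −= (1/5)R3 → (0, 0, 1, 0)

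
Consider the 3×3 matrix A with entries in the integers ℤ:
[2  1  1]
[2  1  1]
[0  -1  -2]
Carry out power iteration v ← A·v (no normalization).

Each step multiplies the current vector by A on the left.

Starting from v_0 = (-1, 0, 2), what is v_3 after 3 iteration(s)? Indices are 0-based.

v_0 = (-1, 0, 2).
v_1 = A·v_0 = (0, 0, -4).
v_2 = A·v_1 = (-4, -4, 8).
v_3 = A·v_2 = (-4, -4, -12).

v_3 = (-4, -4, -12)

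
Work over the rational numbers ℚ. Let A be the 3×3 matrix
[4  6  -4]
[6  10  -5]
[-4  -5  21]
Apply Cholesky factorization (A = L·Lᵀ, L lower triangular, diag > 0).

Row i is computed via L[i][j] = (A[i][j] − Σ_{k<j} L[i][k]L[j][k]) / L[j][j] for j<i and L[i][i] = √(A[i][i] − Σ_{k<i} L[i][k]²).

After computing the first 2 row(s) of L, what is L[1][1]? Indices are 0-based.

Step 1: L[0][0] = √(4) = 2.
  L[1][0] = (6) / L[0][0] = 3.
Step 2: L[1][1] = √(1) = 1.

L[1][1] = 1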